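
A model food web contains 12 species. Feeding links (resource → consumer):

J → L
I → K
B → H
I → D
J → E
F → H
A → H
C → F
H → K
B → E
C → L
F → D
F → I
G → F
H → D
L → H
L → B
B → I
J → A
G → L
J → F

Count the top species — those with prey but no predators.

3

Top species (has prey, but nothing eats it): E, K, D.
Count: 3.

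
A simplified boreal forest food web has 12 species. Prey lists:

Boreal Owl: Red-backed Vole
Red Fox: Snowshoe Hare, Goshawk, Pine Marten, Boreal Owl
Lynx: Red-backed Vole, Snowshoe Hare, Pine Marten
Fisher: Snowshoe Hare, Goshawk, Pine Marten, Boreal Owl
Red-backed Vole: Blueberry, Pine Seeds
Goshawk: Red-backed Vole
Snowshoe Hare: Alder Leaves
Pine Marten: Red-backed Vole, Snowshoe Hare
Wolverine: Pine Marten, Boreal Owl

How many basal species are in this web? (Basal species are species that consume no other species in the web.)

3

Basal species (no prey listed): Blueberry, Pine Seeds, Alder Leaves.
Count: 3.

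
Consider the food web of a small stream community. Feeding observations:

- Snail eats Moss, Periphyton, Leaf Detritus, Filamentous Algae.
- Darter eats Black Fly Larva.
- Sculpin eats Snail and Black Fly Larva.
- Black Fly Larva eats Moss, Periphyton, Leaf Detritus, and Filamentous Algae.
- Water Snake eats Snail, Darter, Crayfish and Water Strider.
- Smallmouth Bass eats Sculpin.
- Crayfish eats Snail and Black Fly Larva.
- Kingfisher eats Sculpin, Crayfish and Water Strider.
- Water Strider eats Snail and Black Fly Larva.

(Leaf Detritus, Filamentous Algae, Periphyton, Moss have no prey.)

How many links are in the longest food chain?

One longest chain: Leaf Detritus → Snail → Crayfish → Kingfisher.
It has 4 species and 3 links.

3 links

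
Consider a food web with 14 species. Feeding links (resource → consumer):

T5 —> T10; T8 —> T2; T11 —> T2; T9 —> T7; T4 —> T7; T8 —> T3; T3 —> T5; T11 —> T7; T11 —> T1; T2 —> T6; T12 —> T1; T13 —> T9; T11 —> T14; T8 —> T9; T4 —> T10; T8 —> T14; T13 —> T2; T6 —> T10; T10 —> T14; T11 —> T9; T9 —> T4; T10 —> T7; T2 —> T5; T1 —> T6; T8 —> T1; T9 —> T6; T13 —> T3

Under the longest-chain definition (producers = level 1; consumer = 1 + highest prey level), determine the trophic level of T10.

Trophic level 4

T11 is a producer → level 1.
T9 eats T11 (level 1); other prey at levels: T8 1, T13 1 → level 2.
T4 eats T9 → level 3.
T10 eats T4 (level 3); other prey at levels: T5 3, T6 3 → level 4.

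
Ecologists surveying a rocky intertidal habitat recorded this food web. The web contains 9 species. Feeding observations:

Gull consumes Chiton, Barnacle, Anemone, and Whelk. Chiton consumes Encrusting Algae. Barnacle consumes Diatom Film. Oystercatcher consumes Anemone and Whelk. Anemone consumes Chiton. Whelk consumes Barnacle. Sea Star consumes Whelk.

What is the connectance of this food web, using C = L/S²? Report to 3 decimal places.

C = 0.136

The web has S = 9 species and L = 11 feeding links.
C = L / S² = 11 / 81 = 0.1358 ≈ 0.136.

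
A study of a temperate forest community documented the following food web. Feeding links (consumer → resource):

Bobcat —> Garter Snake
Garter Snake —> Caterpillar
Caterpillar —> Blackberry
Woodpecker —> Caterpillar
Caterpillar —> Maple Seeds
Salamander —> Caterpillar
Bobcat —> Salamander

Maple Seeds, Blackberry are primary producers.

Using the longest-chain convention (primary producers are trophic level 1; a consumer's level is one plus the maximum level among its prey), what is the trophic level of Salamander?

Trophic level 3

Maple Seeds is a producer → level 1.
Caterpillar eats Maple Seeds (level 1); other prey at levels: Blackberry 1 → level 2.
Salamander eats Caterpillar → level 3.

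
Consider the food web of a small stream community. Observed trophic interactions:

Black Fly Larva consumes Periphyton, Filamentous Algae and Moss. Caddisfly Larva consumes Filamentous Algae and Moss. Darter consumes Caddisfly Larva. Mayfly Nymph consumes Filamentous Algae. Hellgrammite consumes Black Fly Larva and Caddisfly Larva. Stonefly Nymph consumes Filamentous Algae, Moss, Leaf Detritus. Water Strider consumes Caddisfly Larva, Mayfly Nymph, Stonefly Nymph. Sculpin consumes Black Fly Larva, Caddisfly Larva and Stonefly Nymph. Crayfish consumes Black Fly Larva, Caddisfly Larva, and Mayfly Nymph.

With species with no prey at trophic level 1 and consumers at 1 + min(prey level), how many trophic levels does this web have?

3

Basal resources (level 1): Periphyton, Filamentous Algae, Moss, Leaf Detritus.
Following each consumer down to its lowest-level prey: Filamentous Algae → Caddisfly Larva → Hellgrammite (levels 1 through 3).
All prey of Hellgrammite (Caddisfly Larva 2, Black Fly Larva 2) are at level 2 or above, so Hellgrammite is at level 1 + 2 = 3.
Every consumer has at least one prey at level 2 or below, so none exceeds level 3.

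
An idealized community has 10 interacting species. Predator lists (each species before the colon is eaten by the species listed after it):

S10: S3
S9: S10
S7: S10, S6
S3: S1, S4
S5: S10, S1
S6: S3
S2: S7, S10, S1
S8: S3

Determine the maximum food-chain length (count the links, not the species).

One longest chain: S2 → S7 → S10 → S3 → S1.
It has 5 species and 4 links.

4 links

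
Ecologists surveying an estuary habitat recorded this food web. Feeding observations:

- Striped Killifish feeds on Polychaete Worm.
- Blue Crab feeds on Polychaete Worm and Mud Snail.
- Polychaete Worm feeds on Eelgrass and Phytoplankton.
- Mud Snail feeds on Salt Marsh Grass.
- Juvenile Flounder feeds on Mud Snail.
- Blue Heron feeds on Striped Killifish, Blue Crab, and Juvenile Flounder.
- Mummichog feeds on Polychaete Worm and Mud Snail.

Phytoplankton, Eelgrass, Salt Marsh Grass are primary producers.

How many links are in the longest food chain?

3 links

One longest chain: Phytoplankton → Polychaete Worm → Blue Crab → Blue Heron.
It has 4 species and 3 links.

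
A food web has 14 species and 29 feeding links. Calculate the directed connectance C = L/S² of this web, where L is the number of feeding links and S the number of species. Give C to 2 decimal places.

C = 0.15

The web has S = 14 species and L = 29 feeding links.
C = L / S² = 29 / 196 = 0.1480 ≈ 0.15.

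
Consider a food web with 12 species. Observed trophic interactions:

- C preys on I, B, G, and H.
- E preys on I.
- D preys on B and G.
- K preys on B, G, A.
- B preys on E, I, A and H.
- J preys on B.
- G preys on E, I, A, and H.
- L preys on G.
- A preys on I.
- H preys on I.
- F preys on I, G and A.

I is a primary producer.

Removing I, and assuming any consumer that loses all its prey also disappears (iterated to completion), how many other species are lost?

Remove I.
Round 1: H (all prey gone), E (all prey gone), A (all prey gone) → extinct.
Round 2: B (all prey gone), G (all prey gone) → extinct.
Round 3: F (all prey gone), K (all prey gone), C (all prey gone), L (all prey gone), J (all prey gone), D (all prey gone) → extinct.
No further losses. Total secondary extinctions: 11.

11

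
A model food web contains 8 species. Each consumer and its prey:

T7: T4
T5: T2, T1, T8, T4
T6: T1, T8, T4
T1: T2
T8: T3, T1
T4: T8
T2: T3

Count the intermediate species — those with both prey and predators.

4

Intermediate species (has both prey and predators): T2, T1, T8, T4.
Count: 4.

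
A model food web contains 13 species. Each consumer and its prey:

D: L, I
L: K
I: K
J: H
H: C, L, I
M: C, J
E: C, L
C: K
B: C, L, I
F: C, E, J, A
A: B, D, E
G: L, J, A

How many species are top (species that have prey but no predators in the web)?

Top species (has prey, but nothing eats it): M, F, G.
Count: 3.

3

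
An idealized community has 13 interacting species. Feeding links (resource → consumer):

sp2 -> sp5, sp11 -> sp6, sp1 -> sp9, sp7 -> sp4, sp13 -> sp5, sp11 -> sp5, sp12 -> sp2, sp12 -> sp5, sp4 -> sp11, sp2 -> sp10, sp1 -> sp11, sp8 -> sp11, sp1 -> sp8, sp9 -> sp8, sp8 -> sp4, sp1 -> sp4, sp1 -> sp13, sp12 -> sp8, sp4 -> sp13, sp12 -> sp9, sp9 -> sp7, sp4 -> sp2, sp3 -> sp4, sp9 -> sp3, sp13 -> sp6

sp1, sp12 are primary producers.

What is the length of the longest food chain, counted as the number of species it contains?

One longest chain: sp1 → sp9 → sp7 → sp4 → sp13 → sp6.
It has 6 species and 5 links.

6 species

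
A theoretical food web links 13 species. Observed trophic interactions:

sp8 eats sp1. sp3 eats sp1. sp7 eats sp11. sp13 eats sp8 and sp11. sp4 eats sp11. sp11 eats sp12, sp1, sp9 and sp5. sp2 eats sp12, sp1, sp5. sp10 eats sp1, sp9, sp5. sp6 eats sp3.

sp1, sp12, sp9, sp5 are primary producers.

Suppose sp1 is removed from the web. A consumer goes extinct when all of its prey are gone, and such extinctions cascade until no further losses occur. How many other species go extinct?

Remove sp1.
Round 1: sp8 (all prey gone), sp3 (all prey gone) → extinct.
Round 2: sp6 (all prey gone) → extinct.
No further losses. Total secondary extinctions: 3.

3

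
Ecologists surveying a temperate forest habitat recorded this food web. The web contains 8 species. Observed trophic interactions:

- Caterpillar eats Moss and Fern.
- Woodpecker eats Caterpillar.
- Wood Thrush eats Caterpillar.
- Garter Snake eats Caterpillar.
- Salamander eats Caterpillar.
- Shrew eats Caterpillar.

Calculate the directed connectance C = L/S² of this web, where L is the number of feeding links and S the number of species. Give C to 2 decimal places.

The web has S = 8 species and L = 7 feeding links.
C = L / S² = 7 / 64 = 0.1094 ≈ 0.11.

C = 0.11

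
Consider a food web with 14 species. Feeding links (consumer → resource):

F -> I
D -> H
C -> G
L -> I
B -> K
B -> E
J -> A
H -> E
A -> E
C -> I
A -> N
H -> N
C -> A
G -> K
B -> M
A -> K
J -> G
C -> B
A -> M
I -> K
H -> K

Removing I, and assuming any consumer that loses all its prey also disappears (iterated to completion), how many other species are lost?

Remove I.
Round 1: L (all prey gone), F (all prey gone) → extinct.
No further losses. Total secondary extinctions: 2.

2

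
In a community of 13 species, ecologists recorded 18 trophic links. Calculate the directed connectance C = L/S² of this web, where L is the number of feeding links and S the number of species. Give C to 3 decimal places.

The web has S = 13 species and L = 18 feeding links.
C = L / S² = 18 / 169 = 0.1065 ≈ 0.107.

C = 0.107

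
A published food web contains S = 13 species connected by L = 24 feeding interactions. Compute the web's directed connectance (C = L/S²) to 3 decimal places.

C = 0.142

The web has S = 13 species and L = 24 feeding links.
C = L / S² = 24 / 169 = 0.1420 ≈ 0.142.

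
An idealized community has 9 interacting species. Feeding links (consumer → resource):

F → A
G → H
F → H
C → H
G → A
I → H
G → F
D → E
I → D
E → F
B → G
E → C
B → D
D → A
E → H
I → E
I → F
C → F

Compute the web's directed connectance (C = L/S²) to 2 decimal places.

The web has S = 9 species and L = 18 feeding links.
C = L / S² = 18 / 81 = 0.2222 ≈ 0.22.

C = 0.22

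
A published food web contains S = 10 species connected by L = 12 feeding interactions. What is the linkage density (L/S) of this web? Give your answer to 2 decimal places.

L/S = 1.20

There are L = 12 links among S = 10 species.
L/S = 12/10 = 1.2000 ≈ 1.20.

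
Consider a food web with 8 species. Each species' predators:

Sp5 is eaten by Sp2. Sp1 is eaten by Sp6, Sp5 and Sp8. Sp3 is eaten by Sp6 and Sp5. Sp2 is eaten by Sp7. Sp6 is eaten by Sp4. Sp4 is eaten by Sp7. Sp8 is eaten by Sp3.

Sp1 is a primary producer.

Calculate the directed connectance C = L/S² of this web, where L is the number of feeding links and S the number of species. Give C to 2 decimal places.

The web has S = 8 species and L = 10 feeding links.
C = L / S² = 10 / 64 = 0.1562 ≈ 0.16.

C = 0.16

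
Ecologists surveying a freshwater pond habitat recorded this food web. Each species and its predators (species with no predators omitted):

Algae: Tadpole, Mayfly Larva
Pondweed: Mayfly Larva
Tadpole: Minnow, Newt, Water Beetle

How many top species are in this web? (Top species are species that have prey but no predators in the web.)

Top species (has prey, but nothing eats it): Mayfly Larva, Minnow, Newt, Water Beetle.
Count: 4.

4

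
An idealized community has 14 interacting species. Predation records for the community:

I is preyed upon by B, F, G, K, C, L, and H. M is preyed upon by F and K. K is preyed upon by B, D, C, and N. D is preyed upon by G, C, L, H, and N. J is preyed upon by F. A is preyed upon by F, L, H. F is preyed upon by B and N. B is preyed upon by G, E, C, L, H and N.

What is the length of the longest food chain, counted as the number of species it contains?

4 species

One longest chain: A → F → B → C.
It has 4 species and 3 links.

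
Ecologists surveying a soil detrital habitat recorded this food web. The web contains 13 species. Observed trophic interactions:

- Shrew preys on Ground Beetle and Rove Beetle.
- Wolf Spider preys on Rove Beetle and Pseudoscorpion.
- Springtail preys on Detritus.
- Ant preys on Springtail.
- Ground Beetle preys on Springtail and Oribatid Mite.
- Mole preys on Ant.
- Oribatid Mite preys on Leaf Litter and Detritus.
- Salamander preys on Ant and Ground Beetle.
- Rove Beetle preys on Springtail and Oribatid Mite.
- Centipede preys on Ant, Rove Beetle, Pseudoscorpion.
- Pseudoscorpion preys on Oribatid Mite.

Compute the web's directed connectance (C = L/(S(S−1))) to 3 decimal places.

C = 0.122

The web has S = 13 species and L = 19 feeding links.
C = L / (S(S−1)) = 19 / 156 = 0.1218 ≈ 0.122.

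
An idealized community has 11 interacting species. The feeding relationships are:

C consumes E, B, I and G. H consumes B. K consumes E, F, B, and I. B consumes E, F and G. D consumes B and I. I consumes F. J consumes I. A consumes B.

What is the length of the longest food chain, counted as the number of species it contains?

One longest chain: E → B → C.
It has 3 species and 2 links.

3 species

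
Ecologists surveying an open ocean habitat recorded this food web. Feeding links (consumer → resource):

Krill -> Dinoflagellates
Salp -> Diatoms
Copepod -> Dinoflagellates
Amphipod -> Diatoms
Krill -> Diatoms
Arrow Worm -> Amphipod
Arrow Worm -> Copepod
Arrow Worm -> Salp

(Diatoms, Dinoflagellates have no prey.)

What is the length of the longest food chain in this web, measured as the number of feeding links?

2 links

One longest chain: Diatoms → Amphipod → Arrow Worm.
It has 3 species and 2 links.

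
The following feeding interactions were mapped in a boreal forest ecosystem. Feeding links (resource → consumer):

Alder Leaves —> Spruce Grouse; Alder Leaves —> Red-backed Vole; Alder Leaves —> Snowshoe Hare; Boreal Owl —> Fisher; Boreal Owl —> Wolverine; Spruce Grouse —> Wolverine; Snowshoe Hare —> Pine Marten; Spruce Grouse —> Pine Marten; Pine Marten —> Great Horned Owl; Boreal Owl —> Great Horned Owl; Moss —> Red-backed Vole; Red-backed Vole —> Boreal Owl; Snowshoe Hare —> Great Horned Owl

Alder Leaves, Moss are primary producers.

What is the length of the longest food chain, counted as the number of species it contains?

One longest chain: Alder Leaves → Red-backed Vole → Boreal Owl → Fisher.
It has 4 species and 3 links.

4 species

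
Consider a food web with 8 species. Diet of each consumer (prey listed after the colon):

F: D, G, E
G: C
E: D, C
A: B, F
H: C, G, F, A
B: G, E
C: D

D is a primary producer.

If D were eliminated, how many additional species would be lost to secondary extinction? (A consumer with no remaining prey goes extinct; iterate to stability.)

7

Remove D.
Round 1: C (all prey gone) → extinct.
Round 2: G (all prey gone), E (all prey gone) → extinct.
Round 3: B (all prey gone), F (all prey gone) → extinct.
Round 4: A (all prey gone) → extinct.
Round 5: H (all prey gone) → extinct.
No further losses. Total secondary extinctions: 7.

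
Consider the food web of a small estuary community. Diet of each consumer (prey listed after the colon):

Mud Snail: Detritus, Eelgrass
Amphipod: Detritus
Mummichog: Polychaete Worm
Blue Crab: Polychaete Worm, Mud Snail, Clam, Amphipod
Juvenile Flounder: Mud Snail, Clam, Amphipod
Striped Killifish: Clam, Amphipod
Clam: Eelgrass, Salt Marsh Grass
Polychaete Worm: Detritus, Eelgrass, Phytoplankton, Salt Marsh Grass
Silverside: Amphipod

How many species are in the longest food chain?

3 species

One longest chain: Detritus → Mud Snail → Juvenile Flounder.
It has 3 species and 2 links.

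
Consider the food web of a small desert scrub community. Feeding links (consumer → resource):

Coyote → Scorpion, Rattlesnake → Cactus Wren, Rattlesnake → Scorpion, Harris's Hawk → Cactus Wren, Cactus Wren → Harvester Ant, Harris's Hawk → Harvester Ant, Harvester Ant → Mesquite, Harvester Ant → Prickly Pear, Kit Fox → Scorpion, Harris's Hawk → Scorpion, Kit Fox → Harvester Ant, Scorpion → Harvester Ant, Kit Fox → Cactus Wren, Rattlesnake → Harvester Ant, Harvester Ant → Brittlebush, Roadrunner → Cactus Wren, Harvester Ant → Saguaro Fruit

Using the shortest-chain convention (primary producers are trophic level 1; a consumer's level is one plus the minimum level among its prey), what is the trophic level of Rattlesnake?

Mesquite is a producer → level 1.
Harvester Ant eats Mesquite → level 2.
Rattlesnake eats Harvester Ant → level 3.
No prey of Rattlesnake is below level 2, so 3 is the minimum.

Trophic level 3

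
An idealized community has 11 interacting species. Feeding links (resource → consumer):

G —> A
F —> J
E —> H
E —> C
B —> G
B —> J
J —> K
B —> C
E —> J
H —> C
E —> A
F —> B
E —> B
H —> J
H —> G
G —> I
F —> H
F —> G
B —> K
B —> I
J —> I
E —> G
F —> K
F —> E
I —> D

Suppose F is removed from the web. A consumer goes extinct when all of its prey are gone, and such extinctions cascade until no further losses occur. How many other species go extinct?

Remove F.
Round 1: E (all prey gone) → extinct.
Round 2: B (all prey gone), H (all prey gone) → extinct.
Round 3: C (all prey gone), G (all prey gone), J (all prey gone) → extinct.
Round 4: I (all prey gone), A (all prey gone), K (all prey gone) → extinct.
Round 5: D (all prey gone) → extinct.
No further losses. Total secondary extinctions: 10.

10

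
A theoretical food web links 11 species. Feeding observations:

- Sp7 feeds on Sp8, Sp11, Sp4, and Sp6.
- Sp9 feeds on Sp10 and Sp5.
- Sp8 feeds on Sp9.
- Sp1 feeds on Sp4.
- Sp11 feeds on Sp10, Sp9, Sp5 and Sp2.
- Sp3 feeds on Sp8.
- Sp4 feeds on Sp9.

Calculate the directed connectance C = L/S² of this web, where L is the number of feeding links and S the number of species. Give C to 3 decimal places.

The web has S = 11 species and L = 14 feeding links.
C = L / S² = 14 / 121 = 0.1157 ≈ 0.116.

C = 0.116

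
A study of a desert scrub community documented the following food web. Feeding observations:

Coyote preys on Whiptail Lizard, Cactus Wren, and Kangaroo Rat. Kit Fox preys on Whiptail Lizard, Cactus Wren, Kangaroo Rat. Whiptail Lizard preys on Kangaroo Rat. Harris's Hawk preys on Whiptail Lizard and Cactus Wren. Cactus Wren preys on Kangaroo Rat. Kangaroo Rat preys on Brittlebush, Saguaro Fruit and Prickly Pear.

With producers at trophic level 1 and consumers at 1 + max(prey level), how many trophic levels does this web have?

4

Producers (level 1): Prickly Pear, Brittlebush, Saguaro Fruit.
Prickly Pear → Kangaroo Rat → Cactus Wren → Harris's Hawk gives Harris's Hawk level 4.
No species has a prey at level 4, so no species reaches level 5.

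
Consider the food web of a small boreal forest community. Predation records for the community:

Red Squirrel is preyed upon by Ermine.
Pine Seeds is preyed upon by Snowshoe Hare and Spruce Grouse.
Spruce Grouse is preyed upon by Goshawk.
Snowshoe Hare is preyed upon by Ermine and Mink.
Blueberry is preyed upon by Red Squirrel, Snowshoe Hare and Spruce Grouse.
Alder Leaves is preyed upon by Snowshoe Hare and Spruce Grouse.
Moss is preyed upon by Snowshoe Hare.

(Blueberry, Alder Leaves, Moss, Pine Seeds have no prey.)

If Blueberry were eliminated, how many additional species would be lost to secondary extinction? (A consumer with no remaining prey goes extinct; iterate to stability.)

1

Remove Blueberry.
Round 1: Red Squirrel (all prey gone) → extinct.
No further losses. Total secondary extinctions: 1.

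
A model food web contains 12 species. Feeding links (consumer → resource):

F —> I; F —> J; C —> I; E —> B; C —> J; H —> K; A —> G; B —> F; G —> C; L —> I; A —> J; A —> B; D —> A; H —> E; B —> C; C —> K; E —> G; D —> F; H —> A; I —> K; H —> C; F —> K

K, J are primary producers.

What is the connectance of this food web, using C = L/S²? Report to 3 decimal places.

C = 0.153

The web has S = 12 species and L = 22 feeding links.
C = L / S² = 22 / 144 = 0.1528 ≈ 0.153.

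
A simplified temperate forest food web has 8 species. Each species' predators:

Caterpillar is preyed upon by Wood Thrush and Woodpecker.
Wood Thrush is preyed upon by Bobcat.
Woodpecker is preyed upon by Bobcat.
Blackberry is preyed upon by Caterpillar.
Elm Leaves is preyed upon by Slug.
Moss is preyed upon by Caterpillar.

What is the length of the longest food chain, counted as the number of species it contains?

One longest chain: Moss → Caterpillar → Wood Thrush → Bobcat.
It has 4 species and 3 links.

4 species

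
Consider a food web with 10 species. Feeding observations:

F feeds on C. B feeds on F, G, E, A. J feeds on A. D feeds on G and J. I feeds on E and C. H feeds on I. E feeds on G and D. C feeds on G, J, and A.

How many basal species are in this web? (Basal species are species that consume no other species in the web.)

2

Basal species (no prey listed): A, G.
Count: 2.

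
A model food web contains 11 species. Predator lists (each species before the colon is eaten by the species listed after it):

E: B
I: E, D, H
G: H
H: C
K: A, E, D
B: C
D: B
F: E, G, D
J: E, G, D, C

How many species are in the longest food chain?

One longest chain: I → E → B → C.
It has 4 species and 3 links.

4 species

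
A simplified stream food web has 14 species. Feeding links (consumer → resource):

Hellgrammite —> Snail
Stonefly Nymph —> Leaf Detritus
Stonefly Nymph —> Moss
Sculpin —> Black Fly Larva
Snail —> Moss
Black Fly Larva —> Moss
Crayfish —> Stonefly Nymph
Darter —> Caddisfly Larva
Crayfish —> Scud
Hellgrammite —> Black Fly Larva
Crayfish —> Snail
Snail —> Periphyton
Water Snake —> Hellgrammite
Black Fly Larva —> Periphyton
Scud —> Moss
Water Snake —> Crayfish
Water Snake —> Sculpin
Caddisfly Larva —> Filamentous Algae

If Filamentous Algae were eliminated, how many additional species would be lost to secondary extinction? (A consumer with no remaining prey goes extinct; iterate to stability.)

2

Remove Filamentous Algae.
Round 1: Caddisfly Larva (all prey gone) → extinct.
Round 2: Darter (all prey gone) → extinct.
No further losses. Total secondary extinctions: 2.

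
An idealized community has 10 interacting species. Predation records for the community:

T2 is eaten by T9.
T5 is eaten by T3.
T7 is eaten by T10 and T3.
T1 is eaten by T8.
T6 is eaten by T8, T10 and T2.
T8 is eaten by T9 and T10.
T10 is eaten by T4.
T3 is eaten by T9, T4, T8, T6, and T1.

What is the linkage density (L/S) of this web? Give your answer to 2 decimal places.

There are L = 16 links among S = 10 species.
L/S = 16/10 = 1.6000 ≈ 1.60.

L/S = 1.60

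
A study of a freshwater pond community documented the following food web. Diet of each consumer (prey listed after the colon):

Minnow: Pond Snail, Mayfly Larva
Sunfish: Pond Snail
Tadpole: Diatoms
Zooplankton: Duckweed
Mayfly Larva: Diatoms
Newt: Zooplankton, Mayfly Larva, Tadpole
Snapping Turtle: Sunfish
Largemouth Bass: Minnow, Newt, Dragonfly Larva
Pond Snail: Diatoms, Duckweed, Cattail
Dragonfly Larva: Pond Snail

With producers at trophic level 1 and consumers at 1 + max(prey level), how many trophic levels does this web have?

Producers (level 1): Diatoms, Duckweed, Cattail.
Diatoms → Pond Snail → Minnow → Largemouth Bass gives Largemouth Bass level 4.
No species has a prey at level 4, so no species reaches level 5.

4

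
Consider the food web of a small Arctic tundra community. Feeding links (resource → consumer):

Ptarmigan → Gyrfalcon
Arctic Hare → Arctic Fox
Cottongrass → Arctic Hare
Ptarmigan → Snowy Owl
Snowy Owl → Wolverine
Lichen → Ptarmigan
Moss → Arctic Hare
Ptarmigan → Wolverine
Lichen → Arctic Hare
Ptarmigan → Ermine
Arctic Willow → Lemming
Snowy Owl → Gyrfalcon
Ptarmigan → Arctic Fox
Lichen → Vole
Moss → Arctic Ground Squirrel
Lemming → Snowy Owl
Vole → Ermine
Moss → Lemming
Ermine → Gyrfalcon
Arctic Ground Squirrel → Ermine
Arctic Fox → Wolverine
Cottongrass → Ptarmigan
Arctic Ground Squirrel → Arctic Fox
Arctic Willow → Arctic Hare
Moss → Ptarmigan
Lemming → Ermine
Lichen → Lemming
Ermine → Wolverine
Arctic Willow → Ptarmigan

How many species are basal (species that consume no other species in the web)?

Basal species (no prey listed): Lichen, Moss, Arctic Willow, Cottongrass.
Count: 4.

4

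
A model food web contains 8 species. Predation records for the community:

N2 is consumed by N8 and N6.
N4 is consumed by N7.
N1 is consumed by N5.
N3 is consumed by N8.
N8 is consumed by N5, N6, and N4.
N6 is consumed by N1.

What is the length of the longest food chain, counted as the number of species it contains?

5 species

One longest chain: N2 → N8 → N6 → N1 → N5.
It has 5 species and 4 links.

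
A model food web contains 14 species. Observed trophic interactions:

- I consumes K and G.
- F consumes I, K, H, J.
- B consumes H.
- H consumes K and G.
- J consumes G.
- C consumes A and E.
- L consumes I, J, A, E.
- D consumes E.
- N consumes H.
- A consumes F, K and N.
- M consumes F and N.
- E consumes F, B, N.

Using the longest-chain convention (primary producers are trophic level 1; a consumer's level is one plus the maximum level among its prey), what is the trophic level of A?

Trophic level 4

G is a producer → level 1.
H eats G (level 1); other prey at levels: K 1 → level 2.
N eats H → level 3.
A eats N (level 3); other prey at levels: K 1, F 3 → level 4.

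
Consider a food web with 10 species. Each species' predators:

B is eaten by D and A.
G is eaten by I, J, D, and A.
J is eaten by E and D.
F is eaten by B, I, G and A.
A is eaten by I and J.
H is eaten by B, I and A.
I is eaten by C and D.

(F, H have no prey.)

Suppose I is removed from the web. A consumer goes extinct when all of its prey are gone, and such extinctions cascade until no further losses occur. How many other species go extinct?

Remove I.
Round 1: C (all prey gone) → extinct.
No further losses. Total secondary extinctions: 1.

1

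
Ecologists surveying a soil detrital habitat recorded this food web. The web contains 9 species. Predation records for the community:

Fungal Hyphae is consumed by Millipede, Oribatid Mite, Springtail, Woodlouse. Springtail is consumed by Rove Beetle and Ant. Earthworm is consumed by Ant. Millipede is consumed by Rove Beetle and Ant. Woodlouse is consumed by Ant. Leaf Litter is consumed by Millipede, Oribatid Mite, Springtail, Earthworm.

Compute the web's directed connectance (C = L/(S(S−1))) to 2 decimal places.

C = 0.19

The web has S = 9 species and L = 14 feeding links.
C = L / (S(S−1)) = 14 / 72 = 0.1944 ≈ 0.19.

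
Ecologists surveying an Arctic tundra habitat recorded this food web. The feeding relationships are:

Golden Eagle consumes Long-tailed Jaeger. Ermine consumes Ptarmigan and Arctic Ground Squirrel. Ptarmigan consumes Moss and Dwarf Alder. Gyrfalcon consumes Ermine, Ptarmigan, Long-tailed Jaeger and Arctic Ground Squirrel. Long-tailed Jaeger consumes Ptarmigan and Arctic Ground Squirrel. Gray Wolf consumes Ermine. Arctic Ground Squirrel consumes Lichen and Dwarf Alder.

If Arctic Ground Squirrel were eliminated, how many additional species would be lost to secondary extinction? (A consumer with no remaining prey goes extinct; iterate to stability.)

0

Remove Arctic Ground Squirrel.
Every predator of it retains at least one other prey: Long-tailed Jaeger still has Ptarmigan; Ermine still has Ptarmigan; Gyrfalcon still has Ptarmigan, Long-tailed Jaeger, Ermine.
No consumer loses all prey, so no secondary extinctions occur.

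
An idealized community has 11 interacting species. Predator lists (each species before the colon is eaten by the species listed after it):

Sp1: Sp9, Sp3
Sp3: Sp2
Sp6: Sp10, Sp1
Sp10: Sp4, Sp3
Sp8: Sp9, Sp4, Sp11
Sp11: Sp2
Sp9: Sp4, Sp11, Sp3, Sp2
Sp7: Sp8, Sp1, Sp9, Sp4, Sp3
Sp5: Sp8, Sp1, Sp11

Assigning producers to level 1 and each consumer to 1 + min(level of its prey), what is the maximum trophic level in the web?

3

Producers (level 1): Sp6, Sp5, Sp7.
Following each consumer down to its lowest-level prey: Sp5 → Sp11 → Sp2 (levels 1 through 3).
All prey of Sp2 (Sp11 2, Sp3 2, Sp9 2) are at level 2 or above, so Sp2 is at level 1 + 2 = 3.
Every consumer has at least one prey at level 2 or below, so none exceeds level 3.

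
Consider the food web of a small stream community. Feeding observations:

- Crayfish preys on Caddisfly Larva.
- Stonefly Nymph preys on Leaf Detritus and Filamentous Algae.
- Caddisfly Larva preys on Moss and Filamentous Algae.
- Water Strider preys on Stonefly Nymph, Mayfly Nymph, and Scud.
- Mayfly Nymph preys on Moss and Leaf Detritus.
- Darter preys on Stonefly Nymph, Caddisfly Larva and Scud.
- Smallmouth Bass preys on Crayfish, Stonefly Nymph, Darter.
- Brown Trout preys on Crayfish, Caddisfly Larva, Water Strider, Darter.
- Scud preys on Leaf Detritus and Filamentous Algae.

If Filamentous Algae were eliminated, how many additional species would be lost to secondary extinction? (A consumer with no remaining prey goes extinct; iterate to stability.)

Remove Filamentous Algae.
Every predator of it retains at least one other prey: Scud still has Leaf Detritus; Caddisfly Larva still has Moss; Stonefly Nymph still has Leaf Detritus.
No consumer loses all prey, so no secondary extinctions occur.

0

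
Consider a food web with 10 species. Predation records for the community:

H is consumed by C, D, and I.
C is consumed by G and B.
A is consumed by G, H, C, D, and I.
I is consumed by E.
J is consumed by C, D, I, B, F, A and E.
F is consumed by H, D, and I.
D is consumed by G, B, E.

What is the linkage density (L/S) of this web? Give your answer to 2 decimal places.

There are L = 24 links among S = 10 species.
L/S = 24/10 = 2.4000 ≈ 2.40.

L/S = 2.40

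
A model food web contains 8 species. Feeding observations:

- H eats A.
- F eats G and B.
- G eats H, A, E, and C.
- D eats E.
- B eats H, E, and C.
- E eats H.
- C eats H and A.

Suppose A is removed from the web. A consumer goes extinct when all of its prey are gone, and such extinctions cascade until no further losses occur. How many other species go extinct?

7

Remove A.
Round 1: H (all prey gone) → extinct.
Round 2: C (all prey gone), E (all prey gone) → extinct.
Round 3: D (all prey gone), G (all prey gone), B (all prey gone) → extinct.
Round 4: F (all prey gone) → extinct.
No further losses. Total secondary extinctions: 7.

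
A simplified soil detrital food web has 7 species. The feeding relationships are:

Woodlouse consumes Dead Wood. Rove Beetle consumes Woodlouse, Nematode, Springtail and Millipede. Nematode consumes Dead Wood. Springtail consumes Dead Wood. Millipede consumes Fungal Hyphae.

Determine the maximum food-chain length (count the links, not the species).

2 links

One longest chain: Dead Wood → Nematode → Rove Beetle.
It has 3 species and 2 links.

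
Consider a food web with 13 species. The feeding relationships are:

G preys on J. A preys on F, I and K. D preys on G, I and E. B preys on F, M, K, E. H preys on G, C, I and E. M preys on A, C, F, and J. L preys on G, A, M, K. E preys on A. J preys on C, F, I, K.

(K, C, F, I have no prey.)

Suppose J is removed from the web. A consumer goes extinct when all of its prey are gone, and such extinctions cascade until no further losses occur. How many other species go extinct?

Remove J.
Round 1: G (all prey gone) → extinct.
No further losses. Total secondary extinctions: 1.

1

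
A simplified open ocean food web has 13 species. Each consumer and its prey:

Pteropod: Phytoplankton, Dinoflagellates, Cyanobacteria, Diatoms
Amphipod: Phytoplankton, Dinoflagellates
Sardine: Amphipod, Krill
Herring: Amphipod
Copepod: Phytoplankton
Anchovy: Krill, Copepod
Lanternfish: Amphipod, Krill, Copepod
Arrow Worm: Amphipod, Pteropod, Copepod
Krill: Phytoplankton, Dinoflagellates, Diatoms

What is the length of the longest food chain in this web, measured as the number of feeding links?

One longest chain: Phytoplankton → Amphipod → Lanternfish.
It has 3 species and 2 links.

2 links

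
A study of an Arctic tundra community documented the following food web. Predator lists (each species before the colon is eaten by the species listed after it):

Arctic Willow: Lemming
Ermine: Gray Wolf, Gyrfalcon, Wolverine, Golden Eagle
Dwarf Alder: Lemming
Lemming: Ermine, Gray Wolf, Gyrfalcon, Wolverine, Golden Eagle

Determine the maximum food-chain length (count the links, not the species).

One longest chain: Arctic Willow → Lemming → Ermine → Gray Wolf.
It has 4 species and 3 links.

3 links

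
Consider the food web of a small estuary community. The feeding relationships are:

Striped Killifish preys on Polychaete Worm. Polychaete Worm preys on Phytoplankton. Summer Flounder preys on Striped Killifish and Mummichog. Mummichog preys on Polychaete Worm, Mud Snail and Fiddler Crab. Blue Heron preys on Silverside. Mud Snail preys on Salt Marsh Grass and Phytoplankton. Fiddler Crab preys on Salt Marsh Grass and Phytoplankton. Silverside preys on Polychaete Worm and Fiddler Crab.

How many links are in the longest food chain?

3 links

One longest chain: Phytoplankton → Polychaete Worm → Striped Killifish → Summer Flounder.
It has 4 species and 3 links.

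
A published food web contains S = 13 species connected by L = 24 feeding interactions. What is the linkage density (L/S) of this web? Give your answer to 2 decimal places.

There are L = 24 links among S = 13 species.
L/S = 24/13 = 1.8462 ≈ 1.85.

L/S = 1.85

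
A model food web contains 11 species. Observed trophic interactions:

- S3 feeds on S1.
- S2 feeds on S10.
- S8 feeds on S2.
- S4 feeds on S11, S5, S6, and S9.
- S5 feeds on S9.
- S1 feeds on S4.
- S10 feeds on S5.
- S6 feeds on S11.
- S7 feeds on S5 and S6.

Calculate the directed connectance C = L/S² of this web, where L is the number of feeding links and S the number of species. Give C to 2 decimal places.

The web has S = 11 species and L = 13 feeding links.
C = L / S² = 13 / 121 = 0.1074 ≈ 0.11.

C = 0.11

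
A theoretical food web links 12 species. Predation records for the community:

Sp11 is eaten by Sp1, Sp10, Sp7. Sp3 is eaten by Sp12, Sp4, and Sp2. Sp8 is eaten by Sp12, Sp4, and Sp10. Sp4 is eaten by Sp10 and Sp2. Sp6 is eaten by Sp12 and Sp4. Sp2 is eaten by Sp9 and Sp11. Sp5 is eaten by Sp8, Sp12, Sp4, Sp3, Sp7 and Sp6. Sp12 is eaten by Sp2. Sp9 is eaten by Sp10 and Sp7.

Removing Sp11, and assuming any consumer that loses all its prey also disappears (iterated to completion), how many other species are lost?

Remove Sp11.
Round 1: Sp1 (all prey gone) → extinct.
No further losses. Total secondary extinctions: 1.

1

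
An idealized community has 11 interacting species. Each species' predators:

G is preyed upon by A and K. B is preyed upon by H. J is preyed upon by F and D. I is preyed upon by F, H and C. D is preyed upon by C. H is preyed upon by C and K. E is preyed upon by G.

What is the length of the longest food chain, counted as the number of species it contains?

3 species

One longest chain: E → G → A.
It has 3 species and 2 links.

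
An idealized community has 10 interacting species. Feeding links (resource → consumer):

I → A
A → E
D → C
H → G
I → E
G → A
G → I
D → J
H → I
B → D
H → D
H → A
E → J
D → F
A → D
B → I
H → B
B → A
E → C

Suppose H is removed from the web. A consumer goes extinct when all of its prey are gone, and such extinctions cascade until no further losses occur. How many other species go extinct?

9

Remove H.
Round 1: G (all prey gone), B (all prey gone) → extinct.
Round 2: I (all prey gone) → extinct.
Round 3: A (all prey gone) → extinct.
Round 4: E (all prey gone), D (all prey gone) → extinct.
Round 5: J (all prey gone), F (all prey gone), C (all prey gone) → extinct.
No further losses. Total secondary extinctions: 9.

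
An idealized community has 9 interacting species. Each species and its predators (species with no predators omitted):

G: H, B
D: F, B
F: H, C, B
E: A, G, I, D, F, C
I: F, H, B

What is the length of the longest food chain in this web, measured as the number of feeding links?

3 links

One longest chain: E → I → F → H.
It has 4 species and 3 links.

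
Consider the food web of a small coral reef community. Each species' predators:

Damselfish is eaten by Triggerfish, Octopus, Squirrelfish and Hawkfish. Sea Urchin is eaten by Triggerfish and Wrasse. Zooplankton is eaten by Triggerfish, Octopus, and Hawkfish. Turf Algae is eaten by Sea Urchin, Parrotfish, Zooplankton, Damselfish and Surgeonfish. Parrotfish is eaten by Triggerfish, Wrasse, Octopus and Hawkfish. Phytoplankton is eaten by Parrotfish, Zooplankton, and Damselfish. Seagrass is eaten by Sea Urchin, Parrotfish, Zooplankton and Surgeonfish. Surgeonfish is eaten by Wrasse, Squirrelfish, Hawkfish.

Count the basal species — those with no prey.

3

Basal species (no prey listed): Turf Algae, Phytoplankton, Seagrass.
Count: 3.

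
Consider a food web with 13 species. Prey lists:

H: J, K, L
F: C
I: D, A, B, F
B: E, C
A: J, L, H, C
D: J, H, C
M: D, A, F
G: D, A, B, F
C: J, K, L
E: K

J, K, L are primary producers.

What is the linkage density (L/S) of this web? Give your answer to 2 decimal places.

There are L = 28 links among S = 13 species.
L/S = 28/13 = 2.1538 ≈ 2.15.

L/S = 2.15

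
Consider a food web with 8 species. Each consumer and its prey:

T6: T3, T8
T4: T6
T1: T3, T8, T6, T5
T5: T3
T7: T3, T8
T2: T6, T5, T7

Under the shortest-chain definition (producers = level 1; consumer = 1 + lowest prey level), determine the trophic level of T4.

T3 is a producer → level 1.
T6 eats T3 → level 2.
T4 eats T6 → level 3.
No prey of T4 is below level 2, so 3 is the minimum.

Trophic level 3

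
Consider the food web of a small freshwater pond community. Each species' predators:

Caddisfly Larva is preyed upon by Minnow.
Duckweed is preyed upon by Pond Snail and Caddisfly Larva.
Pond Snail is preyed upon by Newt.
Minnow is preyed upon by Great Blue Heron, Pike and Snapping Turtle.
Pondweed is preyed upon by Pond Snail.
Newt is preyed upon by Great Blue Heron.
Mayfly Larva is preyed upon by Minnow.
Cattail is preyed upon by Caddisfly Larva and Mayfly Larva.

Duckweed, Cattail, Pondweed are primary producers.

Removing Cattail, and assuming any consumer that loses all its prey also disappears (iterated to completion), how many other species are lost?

1

Remove Cattail.
Round 1: Mayfly Larva (all prey gone) → extinct.
No further losses. Total secondary extinctions: 1.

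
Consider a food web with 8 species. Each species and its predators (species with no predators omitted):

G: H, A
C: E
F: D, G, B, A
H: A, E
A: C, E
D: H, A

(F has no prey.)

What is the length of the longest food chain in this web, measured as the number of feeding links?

5 links

One longest chain: F → D → H → A → C → E.
It has 6 species and 5 links.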